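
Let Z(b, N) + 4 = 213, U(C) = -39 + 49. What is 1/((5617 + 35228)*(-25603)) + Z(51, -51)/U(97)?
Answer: 43712539561/2091509070 ≈ 20.900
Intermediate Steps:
U(C) = 10
Z(b, N) = 209 (Z(b, N) = -4 + 213 = 209)
1/((5617 + 35228)*(-25603)) + Z(51, -51)/U(97) = 1/((5617 + 35228)*(-25603)) + 209/10 = -1/25603/40845 + 209*(⅒) = (1/40845)*(-1/25603) + 209/10 = -1/1045754535 + 209/10 = 43712539561/2091509070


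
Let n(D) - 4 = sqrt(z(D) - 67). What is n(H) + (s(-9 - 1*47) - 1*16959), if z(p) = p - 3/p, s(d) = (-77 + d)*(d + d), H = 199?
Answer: -2059 + sqrt(5226735)/199 ≈ -2047.5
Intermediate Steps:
s(d) = 2*d*(-77 + d) (s(d) = (-77 + d)*(2*d) = 2*d*(-77 + d))
z(p) = p - 3/p
n(D) = 4 + sqrt(-67 + D - 3/D) (n(D) = 4 + sqrt((D - 3/D) - 67) = 4 + sqrt(-67 + D - 3/D))
n(H) + (s(-9 - 1*47) - 1*16959) = (4 + sqrt(-67 + 199 - 3/199)) + (2*(-9 - 1*47)*(-77 + (-9 - 1*47)) - 1*16959) = (4 + sqrt(-67 + 199 - 3*1/199)) + (2*(-9 - 47)*(-77 + (-9 - 47)) - 16959) = (4 + sqrt(-67 + 199 - 3/199)) + (2*(-56)*(-77 - 56) - 16959) = (4 + sqrt(26265/199)) + (2*(-56)*(-133) - 16959) = (4 + sqrt(5226735)/199) + (14896 - 16959) = (4 + sqrt(5226735)/199) - 2063 = -2059 + sqrt(5226735)/199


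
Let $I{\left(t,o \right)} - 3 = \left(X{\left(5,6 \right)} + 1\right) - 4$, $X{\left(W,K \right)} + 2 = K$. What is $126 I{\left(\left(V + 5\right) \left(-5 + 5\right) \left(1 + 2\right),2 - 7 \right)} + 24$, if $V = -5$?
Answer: $528$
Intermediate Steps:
$X{\left(W,K \right)} = -2 + K$
$I{\left(t,o \right)} = 4$ ($I{\left(t,o \right)} = 3 + \left(\left(\left(-2 + 6\right) + 1\right) - 4\right) = 3 + \left(\left(4 + 1\right) - 4\right) = 3 + \left(5 - 4\right) = 3 + 1 = 4$)
$126 I{\left(\left(V + 5\right) \left(-5 + 5\right) \left(1 + 2\right),2 - 7 \right)} + 24 = 126 \cdot 4 + 24 = 504 + 24 = 528$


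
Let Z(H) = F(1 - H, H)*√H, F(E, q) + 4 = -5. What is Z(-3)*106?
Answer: -954*I*√3 ≈ -1652.4*I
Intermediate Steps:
F(E, q) = -9 (F(E, q) = -4 - 5 = -9)
Z(H) = -9*√H
Z(-3)*106 = -9*I*√3*106 = -954*I*√3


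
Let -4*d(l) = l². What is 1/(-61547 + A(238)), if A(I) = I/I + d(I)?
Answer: -1/75707 ≈ -1.3209e-5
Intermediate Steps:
d(l) = -l²/4
A(I) = 1 - I²/4 (A(I) = I/I - I²/4 = 1 - I²/4)
1/(-61547 + A(238)) = 1/(-61547 + (1 - ¼*238²)) = 1/(-61547 + (1 - ¼*56644)) = 1/(-61547 + (1 - 14161)) = 1/(-61547 - 14160) = 1/(-75707) = -1/75707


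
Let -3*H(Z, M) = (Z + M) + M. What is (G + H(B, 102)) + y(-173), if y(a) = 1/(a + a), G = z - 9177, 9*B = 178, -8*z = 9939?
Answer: -392138689/37368 ≈ -10494.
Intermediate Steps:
z = -9939/8 (z = -⅛*9939 = -9939/8 ≈ -1242.4)
B = 178/9 (B = (⅑)*178 = 178/9 ≈ 19.778)
G = -83355/8 (G = -9939/8 - 9177 = -83355/8 ≈ -10419.)
H(Z, M) = -2*M/3 - Z/3 (H(Z, M) = -((Z + M) + M)/3 = -((M + Z) + M)/3 = -(Z + 2*M)/3 = -2*M/3 - Z/3)
y(a) = 1/(2*a)
(G + H(B, 102)) + y(-173) = (-83355/8 + (-⅔*102 - ⅓*178/9)) + (½)/(-173) = (-83355/8 + (-68 - 178/27)) + (½)*(-1/173) = (-83355/8 - 2014/27) - 1/346 = -2266697/216 - 1/346 = -392138689/37368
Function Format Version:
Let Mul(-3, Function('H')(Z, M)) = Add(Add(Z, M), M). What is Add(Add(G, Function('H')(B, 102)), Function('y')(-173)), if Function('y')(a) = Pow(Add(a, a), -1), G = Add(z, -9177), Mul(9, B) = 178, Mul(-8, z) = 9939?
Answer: Rational(-392138689, 37368) ≈ -10494.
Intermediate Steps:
z = Rational(-9939, 8) (z = Mul(Rational(-1, 8), 9939) = Rational(-9939, 8) ≈ -1242.4)
B = Rational(178, 9) (B = Mul(Rational(1, 9), 178) = Rational(178, 9) ≈ 19.778)
G = Rational(-83355, 8) (G = Add(Rational(-9939, 8), -9177) = Rational(-83355, 8) ≈ -10419.)
Function('H')(Z, M) = Add(Mul(Rational(-2, 3), M), Mul(Rational(-1, 3), Z)) (Function('H')(Z, M) = Mul(Rational(-1, 3), Add(Add(Z, M), M)) = Mul(Rational(-1, 3), Add(Add(M, Z), M)) = Mul(Rational(-1, 3), Add(Z, Mul(2, M))) = Add(Mul(Rational(-2, 3), M), Mul(Rational(-1, 3), Z)))
Function('y')(a) = Mul(Rational(1, 2), Pow(a, -1)) (Function('y')(a) = Pow(Mul(2, a), -1) = Mul(Rational(1, 2), Pow(a, -1)))
Add(Add(G, Function('H')(B, 102)), Function('y')(-173)) = Add(Add(Rational(-83355, 8), Add(Mul(Rational(-2, 3), 102), Mul(Rational(-1, 3), Rational(178, 9)))), Mul(Rational(1, 2), Pow(-173, -1))) = Add(Add(Rational(-83355, 8), Add(-68, Rational(-178, 27))), Mul(Rational(1, 2), Rational(-1, 173))) = Add(Add(Rational(-83355, 8), Rational(-2014, 27)), Rational(-1, 346)) = Add(Rational(-2266697, 216), Rational(-1, 346)) = Rational(-392138689, 37368)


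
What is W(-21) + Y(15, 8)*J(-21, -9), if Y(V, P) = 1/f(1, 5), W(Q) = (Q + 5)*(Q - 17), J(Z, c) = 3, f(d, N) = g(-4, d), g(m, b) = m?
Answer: 2429/4 ≈ 607.25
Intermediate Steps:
f(d, N) = -4
W(Q) = (-17 + Q)*(5 + Q) (W(Q) = (5 + Q)*(-17 + Q) = (-17 + Q)*(5 + Q))
Y(V, P) = -¼ (Y(V, P) = 1/(-4) = -¼)
W(-21) + Y(15, 8)*J(-21, -9) = (-85 + (-21)² - 12*(-21)) - ¼*3 = (-85 + 441 + 252) - ¾ = 608 - ¾ = 2429/4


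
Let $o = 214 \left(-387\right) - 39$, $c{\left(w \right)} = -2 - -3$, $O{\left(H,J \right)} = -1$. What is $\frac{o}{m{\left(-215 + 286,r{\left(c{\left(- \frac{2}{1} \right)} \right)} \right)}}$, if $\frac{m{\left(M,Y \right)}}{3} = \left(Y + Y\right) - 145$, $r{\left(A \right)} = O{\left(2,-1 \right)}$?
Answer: $\frac{27619}{147} \approx 187.88$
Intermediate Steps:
$c{\left(w \right)} = 1$ ($c{\left(w \right)} = -2 + 3 = 1$)
$r{\left(A \right)} = -1$
$m{\left(M,Y \right)} = -435 + 6 Y$ ($m{\left(M,Y \right)} = 3 \left(\left(Y + Y\right) - 145\right) = 3 \left(2 Y - 145\right) = 3 \left(-145 + 2 Y\right) = -435 + 6 Y$)
$o = -82857$ ($o = -82818 - 39 = -82857$)
$\frac{o}{m{\left(-215 + 286,r{\left(c{\left(- \frac{2}{1} \right)} \right)} \right)}} = - \frac{82857}{-435 + 6 \left(-1\right)} = - \frac{82857}{-435 - 6} = - \frac{82857}{-441} = \left(-82857\right) \left(- \frac{1}{441}\right) = \frac{27619}{147}$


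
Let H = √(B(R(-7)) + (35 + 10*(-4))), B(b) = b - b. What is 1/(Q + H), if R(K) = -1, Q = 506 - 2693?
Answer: -2187/4782974 - I*√5/4782974 ≈ -0.00045725 - 4.6751e-7*I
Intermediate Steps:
Q = -2187
B(b) = 0
H = I*√5 (H = √(0 + (35 + 10*(-4))) = √(0 + (35 - 40)) = √(0 - 5) = √(-5) = I*√5 ≈ 2.2361*I)
1/(Q + H) = 1/(-2187 + I*√5)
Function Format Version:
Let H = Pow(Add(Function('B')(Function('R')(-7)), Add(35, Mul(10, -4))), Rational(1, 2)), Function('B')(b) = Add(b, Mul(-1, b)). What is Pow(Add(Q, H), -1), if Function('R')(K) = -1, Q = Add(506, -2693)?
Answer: Add(Rational(-2187, 4782974), Mul(Rational(-1, 4782974), I, Pow(5, Rational(1, 2)))) ≈ Add(-0.00045725, Mul(-4.6751e-7, I))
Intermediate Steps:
Q = -2187
Function('B')(b) = 0
H = Mul(I, Pow(5, Rational(1, 2))) (H = Pow(Add(0, Add(35, Mul(10, -4))), Rational(1, 2)) = Pow(Add(0, Add(35, -40)), Rational(1, 2)) = Pow(Add(0, -5), Rational(1, 2)) = Pow(-5, Rational(1, 2)) = Mul(I, Pow(5, Rational(1, 2))) ≈ Mul(2.2361, I))
Pow(Add(Q, H), -1) = Pow(Add(-2187, Mul(I, Pow(5, Rational(1, 2)))), -1)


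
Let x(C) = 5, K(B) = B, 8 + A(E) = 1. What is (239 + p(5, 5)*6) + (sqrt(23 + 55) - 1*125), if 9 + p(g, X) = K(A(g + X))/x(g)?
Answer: 258/5 + sqrt(78) ≈ 60.432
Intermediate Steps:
A(E) = -7 (A(E) = -8 + 1 = -7)
p(g, X) = -52/5 (p(g, X) = -9 - 7/5 = -52/5)
(239 + p(5, 5)*6) + (sqrt(23 + 55) - 1*125) = (239 - 52/5*6) + (sqrt(23 + 55) - 1*125) = (239 - 312/5) + (sqrt(78) - 125) = 883/5 + (-125 + sqrt(78)) = 258/5 + sqrt(78)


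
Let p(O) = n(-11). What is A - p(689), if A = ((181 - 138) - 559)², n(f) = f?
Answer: 266267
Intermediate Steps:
p(O) = -11
A = 266256 (A = (43 - 559)² = (-516)² = 266256)
A - p(689) = 266256 - 1*(-11) = 266256 + 11 = 266267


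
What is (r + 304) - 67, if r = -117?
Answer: 120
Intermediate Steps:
(r + 304) - 67 = (-117 + 304) - 67 = 187 - 67 = 120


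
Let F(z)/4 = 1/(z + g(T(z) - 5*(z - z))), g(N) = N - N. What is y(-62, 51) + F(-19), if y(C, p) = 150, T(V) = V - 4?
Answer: 2846/19 ≈ 149.79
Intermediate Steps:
T(V) = -4 + V
g(N) = 0
F(z) = 4/z (F(z) = 4/(z + 0) = 4/z)
y(-62, 51) + F(-19) = 150 + 4/(-19) = 150 + 4*(-1/19) = 150 - 4/19 = 2846/19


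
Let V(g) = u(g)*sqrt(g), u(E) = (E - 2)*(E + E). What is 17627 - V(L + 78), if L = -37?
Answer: 17627 - 3198*sqrt(41) ≈ -2850.2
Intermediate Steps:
u(E) = 2*E*(-2 + E) (u(E) = (-2 + E)*(2*E) = 2*E*(-2 + E))
V(g) = 2*g**(3/2)*(-2 + g) (V(g) = (2*g*(-2 + g))*sqrt(g) = 2*g**(3/2)*(-2 + g))
17627 - V(L + 78) = 17627 - 2*(-37 + 78)**(3/2)*(-2 + (-37 + 78)) = 17627 - 2*41**(3/2)*(-2 + 41) = 17627 - 2*41*sqrt(41)*39 = 17627 - 3198*sqrt(41)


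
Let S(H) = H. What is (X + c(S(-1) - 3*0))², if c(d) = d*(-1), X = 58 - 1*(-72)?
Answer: 17161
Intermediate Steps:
X = 130 (X = 58 + 72 = 130)
c(d) = -d
(X + c(S(-1) - 3*0))² = (130 - (-1 - 3*0))² = (130 - (-1 + 0))² = (130 - 1*(-1))² = (130 + 1)² = 131² = 17161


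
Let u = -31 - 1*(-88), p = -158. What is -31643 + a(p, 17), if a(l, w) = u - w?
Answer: -31603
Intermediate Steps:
u = 57 (u = -31 + 88 = 57)
a(l, w) = 57 - w
-31643 + a(p, 17) = -31643 + (57 - 1*17) = -31643 + (57 - 17) = -31643 + 40 = -31603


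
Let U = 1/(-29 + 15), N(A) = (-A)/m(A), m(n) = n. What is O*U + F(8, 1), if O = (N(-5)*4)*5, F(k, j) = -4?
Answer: -18/7 ≈ -2.5714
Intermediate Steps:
N(A) = -1 (N(A) = (-A)/A = -1)
U = -1/14 (U = 1/(-14) = -1/14 ≈ -0.071429)
O = -20 (O = -1*4*5 = -4*5 = -20)
O*U + F(8, 1) = -20*(-1/14) - 4 = 10/7 - 4 = -18/7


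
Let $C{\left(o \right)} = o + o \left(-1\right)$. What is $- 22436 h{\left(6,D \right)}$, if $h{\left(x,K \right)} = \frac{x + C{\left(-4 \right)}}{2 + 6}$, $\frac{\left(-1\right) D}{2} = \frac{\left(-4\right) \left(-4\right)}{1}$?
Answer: $-16827$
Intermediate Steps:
$C{\left(o \right)} = 0$ ($C{\left(o \right)} = o - o = 0$)
$D = -32$ ($D = - 2 \frac{\left(-4\right) \left(-4\right)}{1} = - 2 \cdot 16 \cdot 1 = \left(-2\right) 16 = -32$)
$h{\left(x,K \right)} = \frac{x}{8}$ ($h{\left(x,K \right)} = \frac{x + 0}{2 + 6} = \frac{x}{8}$)
$- 22436 h{\left(6,D \right)} = - 22436 \cdot \frac{1}{8} \cdot 6 = \left(-22436\right) \frac{3}{4} = -16827$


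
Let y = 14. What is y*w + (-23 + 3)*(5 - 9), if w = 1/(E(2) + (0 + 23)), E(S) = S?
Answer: 2014/25 ≈ 80.560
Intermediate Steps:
w = 1/25 (w = 1/(2 + (0 + 23)) = 1/(2 + 23) = 1/25 ≈ 0.040000)
y*w + (-23 + 3)*(5 - 9) = 14*(1/25) + (-23 + 3)*(5 - 9) = 14/25 - 20*(-4) = 14/25 + 80 = 2014/25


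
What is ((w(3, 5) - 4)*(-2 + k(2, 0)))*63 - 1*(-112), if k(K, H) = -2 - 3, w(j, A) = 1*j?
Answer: 553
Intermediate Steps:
w(j, A) = j
k(K, H) = -5
((w(3, 5) - 4)*(-2 + k(2, 0)))*63 - 1*(-112) = ((3 - 4)*(-2 - 5))*63 - 1*(-112) = -1*(-7)*63 + 112 = 7*63 + 112 = 441 + 112 = 553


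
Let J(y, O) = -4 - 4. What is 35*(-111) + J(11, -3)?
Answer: -3893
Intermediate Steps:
J(y, O) = -8
35*(-111) + J(11, -3) = 35*(-111) - 8 = -3885 - 8 = -3893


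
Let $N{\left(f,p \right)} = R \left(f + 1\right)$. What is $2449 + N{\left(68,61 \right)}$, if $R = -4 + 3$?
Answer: $2380$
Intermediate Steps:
$R = -1$
$N{\left(f,p \right)} = -1 - f$ ($N{\left(f,p \right)} = - (f + 1) = - (1 + f) = -1 - f$)
$2449 + N{\left(68,61 \right)} = 2449 - 69 = 2380$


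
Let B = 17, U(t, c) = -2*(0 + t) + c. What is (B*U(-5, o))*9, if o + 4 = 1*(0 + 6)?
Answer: 1836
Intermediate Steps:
o = 2 (o = -4 + 1*(0 + 6) = -4 + 1*6 = -4 + 6 = 2)
U(t, c) = c - 2*t (U(t, c) = -2*t + c = c - 2*t)
(B*U(-5, o))*9 = (17*(2 - 2*(-5)))*9 = (17*(2 + 10))*9 = (17*12)*9 = 204*9 = 1836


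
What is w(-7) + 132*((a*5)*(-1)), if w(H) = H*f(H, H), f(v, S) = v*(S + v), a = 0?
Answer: -686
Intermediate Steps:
w(H) = 2*H³ (w(H) = H*(H*(H + H)) = H*(H*(2*H)) = H*(2*H²) = 2*H³)
w(-7) + 132*((a*5)*(-1)) = 2*(-7)³ + 132*((0*5)*(-1)) = 2*(-343) + 132*(0*(-1)) = -686 + 132*0 = -686 + 0 = -686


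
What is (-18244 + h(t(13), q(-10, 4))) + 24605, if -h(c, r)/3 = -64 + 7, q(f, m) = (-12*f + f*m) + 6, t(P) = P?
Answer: 6532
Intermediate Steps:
q(f, m) = 6 - 12*f + f*m
h(c, r) = 171 (h(c, r) = -3*(-64 + 7) = -3*(-57) = 171)
(-18244 + h(t(13), q(-10, 4))) + 24605 = (-18244 + 171) + 24605 = -18073 + 24605 = 6532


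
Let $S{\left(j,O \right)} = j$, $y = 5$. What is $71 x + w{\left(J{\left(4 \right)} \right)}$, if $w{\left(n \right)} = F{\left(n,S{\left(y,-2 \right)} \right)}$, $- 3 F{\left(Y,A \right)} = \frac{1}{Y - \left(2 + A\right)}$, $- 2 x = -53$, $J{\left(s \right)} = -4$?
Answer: $\frac{124181}{66} \approx 1881.5$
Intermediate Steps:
$x = \frac{53}{2}$ ($x = \left(- \frac{1}{2}\right) \left(-53\right) = \frac{53}{2} \approx 26.5$)
$F{\left(Y,A \right)} = - \frac{1}{3 \left(-2 + Y - A\right)}$ ($F{\left(Y,A \right)} = - \frac{1}{3 \left(Y - \left(2 + A\right)\right)} = - \frac{1}{3 \left(-2 + Y - A\right)}$)
$w{\left(n \right)} = \frac{1}{3 \left(7 - n\right)}$ ($w{\left(n \right)} = \frac{1}{3 \left(2 + 5 - n\right)} = \frac{1}{3 \left(7 - n\right)}$)
$71 x + w{\left(J{\left(4 \right)} \right)} = 71 \cdot \frac{53}{2} + \frac{1}{3 \left(7 - -4\right)} = \frac{3763}{2} + \frac{1}{3 \left(7 + 4\right)} = \frac{3763}{2} + \frac{1}{3 \cdot 11} = \frac{3763}{2} + \frac{1}{3} \cdot \frac{1}{11} = \frac{3763}{2} + \frac{1}{33} = \frac{124181}{66}$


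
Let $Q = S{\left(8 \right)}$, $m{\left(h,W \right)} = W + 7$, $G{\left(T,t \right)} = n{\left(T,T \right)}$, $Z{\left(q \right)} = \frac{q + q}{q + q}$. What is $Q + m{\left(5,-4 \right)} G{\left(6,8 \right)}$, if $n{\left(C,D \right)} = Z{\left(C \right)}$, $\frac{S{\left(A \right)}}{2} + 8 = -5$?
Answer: $-23$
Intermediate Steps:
$S{\left(A \right)} = -26$ ($S{\left(A \right)} = -16 + 2 \left(-5\right) = -16 - 10 = -26$)
$Z{\left(q \right)} = 1$ ($Z{\left(q \right)} = \frac{2 q}{2 q} = 2 q \frac{1}{2 q} = 1$)
$n{\left(C,D \right)} = 1$
$G{\left(T,t \right)} = 1$
$m{\left(h,W \right)} = 7 + W$
$Q = -26$
$Q + m{\left(5,-4 \right)} G{\left(6,8 \right)} = -26 + \left(7 - 4\right) 1 = -26 + 3 \cdot 1 = -26 + 3 = -23$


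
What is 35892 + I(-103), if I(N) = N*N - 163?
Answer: 46338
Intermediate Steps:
I(N) = -163 + N**2 (I(N) = N**2 - 163 = -163 + N**2)
35892 + I(-103) = 35892 + (-163 + (-103)**2) = 35892 + (-163 + 10609) = 35892 + 10446 = 46338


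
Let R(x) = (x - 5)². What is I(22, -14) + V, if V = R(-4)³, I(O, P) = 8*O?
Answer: 531617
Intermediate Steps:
R(x) = (-5 + x)²
V = 531441 (V = ((-5 - 4)²)³ = ((-9)²)³ = 81³ = 531441)
I(22, -14) + V = 8*22 + 531441 = 176 + 531441 = 531617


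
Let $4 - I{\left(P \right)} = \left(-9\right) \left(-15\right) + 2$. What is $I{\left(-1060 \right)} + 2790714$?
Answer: $2790581$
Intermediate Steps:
$I{\left(P \right)} = -133$ ($I{\left(P \right)} = 4 - \left(\left(-9\right) \left(-15\right) + 2\right) = 4 - \left(135 + 2\right) = 4 - 137 = -133$)
$I{\left(-1060 \right)} + 2790714 = -133 + 2790714 = 2790581$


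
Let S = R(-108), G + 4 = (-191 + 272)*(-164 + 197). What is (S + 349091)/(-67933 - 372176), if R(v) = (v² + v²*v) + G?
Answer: 896288/440109 ≈ 2.0365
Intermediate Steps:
G = 2669 (G = -4 + (-191 + 272)*(-164 + 197) = -4 + 81*33 = -4 + 2673 = 2669)
R(v) = 2669 + v² + v³ (R(v) = (v² + v²*v) + 2669 = (v² + v³) + 2669 = 2669 + v² + v³)
S = -1245379 (S = 2669 + (-108)² + (-108)³ = 2669 + 11664 - 1259712 = -1245379)
(S + 349091)/(-67933 - 372176) = (-1245379 + 349091)/(-67933 - 372176) = -896288/(-440109) = -896288*(-1/440109) = 896288/440109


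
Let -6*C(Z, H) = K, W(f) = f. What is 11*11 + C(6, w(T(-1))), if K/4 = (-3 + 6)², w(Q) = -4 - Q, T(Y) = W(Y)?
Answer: 115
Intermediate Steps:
T(Y) = Y
K = 36 (K = 4*(-3 + 6)² = 4*3² = 4*9 = 36)
C(Z, H) = -6 (C(Z, H) = -⅙*36 = -6)
11*11 + C(6, w(T(-1))) = 11*11 - 6 = 121 - 6 = 115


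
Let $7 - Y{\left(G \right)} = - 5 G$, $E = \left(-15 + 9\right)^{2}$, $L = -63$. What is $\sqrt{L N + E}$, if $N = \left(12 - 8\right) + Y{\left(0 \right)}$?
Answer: $3 i \sqrt{73} \approx 25.632 i$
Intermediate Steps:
$E = 36$ ($E = \left(-6\right)^{2} = 36$)
$Y{\left(G \right)} = 7 + 5 G$ ($Y{\left(G \right)} = 7 - - 5 G = 7 + 5 G$)
$N = 11$ ($N = \left(12 - 8\right) + \left(7 + 5 \cdot 0\right) = 4 + \left(7 + 0\right) = 4 + 7 = 11$)
$\sqrt{L N + E} = \sqrt{\left(-63\right) 11 + 36} = \sqrt{-693 + 36} = \sqrt{-657} = 3 i \sqrt{73}$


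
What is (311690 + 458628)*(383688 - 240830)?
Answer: 110046088844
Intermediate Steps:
(311690 + 458628)*(383688 - 240830) = 770318*142858 = 110046088844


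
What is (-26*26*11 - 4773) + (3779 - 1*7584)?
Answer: -16014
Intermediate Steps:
(-26*26*11 - 4773) + (3779 - 1*7584) = (-676*11 - 4773) + (3779 - 7584) = (-7436 - 4773) - 3805 = -12209 - 3805 = -16014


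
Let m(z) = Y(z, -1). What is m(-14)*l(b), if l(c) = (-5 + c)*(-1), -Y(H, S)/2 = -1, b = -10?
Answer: 30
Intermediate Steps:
Y(H, S) = 2 (Y(H, S) = -2*(-1) = 2)
m(z) = 2
l(c) = 5 - c
m(-14)*l(b) = 2*(5 - 1*(-10)) = 2*(5 + 10) = 2*15 = 30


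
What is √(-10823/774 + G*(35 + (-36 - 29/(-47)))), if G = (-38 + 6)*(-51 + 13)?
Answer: I*√70532871706/12126 ≈ 21.902*I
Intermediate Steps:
G = 1216 (G = -32*(-38) = 1216)
√(-10823/774 + G*(35 + (-36 - 29/(-47)))) = √(-10823/774 + 1216*(35 + (-36 - 29/(-47)))) = √(-10823*1/774 + 1216*(35 + (-36 - 29*(-1)/47))) = √(-10823/774 + 1216*(35 + (-36 - 1*(-29/47)))) = √(-10823/774 + 1216*(35 + (-36 + 29/47))) = √(-10823/774 + 1216*(35 - 1663/47)) = √(-10823/774 + 1216*(-18/47)) = √(-10823/774 - 21888/47) = √(-17449993/36378) = I*√70532871706/12126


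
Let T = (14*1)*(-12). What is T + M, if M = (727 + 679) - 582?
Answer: 656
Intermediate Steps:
M = 824 (M = 1406 - 582 = 824)
T = -168 (T = 14*(-12) = -168)
T + M = -168 + 824 = 656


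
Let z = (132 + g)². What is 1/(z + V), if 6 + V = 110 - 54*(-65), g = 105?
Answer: 1/59783 ≈ 1.6727e-5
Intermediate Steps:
V = 3614 (V = -6 + (110 - 54*(-65)) = -6 + (110 + 3510) = -6 + 3620 = 3614)
z = 56169 (z = (132 + 105)² = 237² = 56169)
1/(z + V) = 1/(56169 + 3614) = 1/59783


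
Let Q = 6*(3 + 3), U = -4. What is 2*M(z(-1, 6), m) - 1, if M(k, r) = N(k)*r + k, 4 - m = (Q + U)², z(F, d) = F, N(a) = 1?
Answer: -2043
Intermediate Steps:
Q = 36 (Q = 6*6 = 36)
m = -1020 (m = 4 - (36 - 4)² = 4 - 1*32² = 4 - 1*1024 = 4 - 1024 = -1020)
M(k, r) = k + r (M(k, r) = 1*r + k = r + k = k + r)
2*M(z(-1, 6), m) - 1 = 2*(-1 - 1020) - 1 = 2*(-1021) - 1 = -2042 - 1 = -2043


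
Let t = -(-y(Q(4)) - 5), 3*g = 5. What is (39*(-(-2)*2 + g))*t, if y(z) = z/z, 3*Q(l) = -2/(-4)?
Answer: 1326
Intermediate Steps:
g = 5/3 (g = (1/3)*5 = 5/3 ≈ 1.6667)
Q(l) = 1/6 (Q(l) = (-2/(-4))/3 = (-2*(-1/4))/3 = (1/3)*(1/2) = 1/6)
y(z) = 1
t = 6 (t = -(-1*1 - 5) = -(-1 - 5) = -1*(-6) = 6)
(39*(-(-2)*2 + g))*t = (39*(-(-2)*2 + 5/3))*6 = (39*(-2*(-2) + 5/3))*6 = (39*(4 + 5/3))*6 = (39*(17/3))*6 = 221*6 = 1326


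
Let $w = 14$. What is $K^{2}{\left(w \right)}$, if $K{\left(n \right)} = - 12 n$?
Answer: $28224$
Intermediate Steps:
$K^{2}{\left(w \right)} = \left(\left(-12\right) 14\right)^{2} = \left(-168\right)^{2} = 28224$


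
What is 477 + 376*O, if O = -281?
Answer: -105179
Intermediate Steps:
477 + 376*O = 477 + 376*(-281) = 477 - 105656 = -105179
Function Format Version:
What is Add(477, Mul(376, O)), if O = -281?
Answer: -105179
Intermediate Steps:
Add(477, Mul(376, O)) = Add(477, Mul(376, -281)) = Add(477, -105656) = -105179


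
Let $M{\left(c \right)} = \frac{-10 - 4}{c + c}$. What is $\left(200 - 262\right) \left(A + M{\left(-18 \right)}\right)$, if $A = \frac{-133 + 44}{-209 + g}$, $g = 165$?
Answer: $- \frac{29605}{198} \approx -149.52$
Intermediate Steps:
$M{\left(c \right)} = - \frac{7}{c}$ ($M{\left(c \right)} = - \frac{14}{2 c} = - 14 \frac{1}{2 c} = - \frac{7}{c}$)
$A = \frac{89}{44}$ ($A = \frac{-133 + 44}{-209 + 165} = - \frac{89}{-44} = \left(-89\right) \left(- \frac{1}{44}\right) = \frac{89}{44} \approx 2.0227$)
$\left(200 - 262\right) \left(A + M{\left(-18 \right)}\right) = \left(200 - 262\right) \left(\frac{89}{44} - \frac{7}{-18}\right) = - 62 \left(\frac{89}{44} - - \frac{7}{18}\right) = - 62 \left(\frac{89}{44} + \frac{7}{18}\right) = \left(-62\right) \frac{955}{396} = - \frac{29605}{198}$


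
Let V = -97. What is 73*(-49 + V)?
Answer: -10658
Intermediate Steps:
73*(-49 + V) = 73*(-49 - 97) = 73*(-146) = -10658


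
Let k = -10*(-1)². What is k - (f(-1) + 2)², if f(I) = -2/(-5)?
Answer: -394/25 ≈ -15.760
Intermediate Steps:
k = -10 (k = -10*1 = -10)
f(I) = ⅖ (f(I) = -2*(-⅕) = ⅖)
k - (f(-1) + 2)² = -10 - (⅖ + 2)² = -10 - (12/5)² = -10 - 1*144/25 = -10 - 144/25 = -394/25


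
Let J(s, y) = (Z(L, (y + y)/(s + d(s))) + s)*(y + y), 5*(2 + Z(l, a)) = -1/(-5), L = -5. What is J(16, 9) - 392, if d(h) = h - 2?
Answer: -3482/25 ≈ -139.28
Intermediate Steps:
d(h) = -2 + h
Z(l, a) = -49/25 (Z(l, a) = -2 + (-1/(-5))/5 = -2 + (-1*(-1/5))/5 = -2 + (1/5)*(1/5) = -2 + 1/25 = -49/25)
J(s, y) = 2*y*(-49/25 + s) (J(s, y) = (-49/25 + s)*(y + y) = (-49/25 + s)*(2*y) = 2*y*(-49/25 + s))
J(16, 9) - 392 = (2/25)*9*(-49 + 25*16) - 392 = (2/25)*9*(-49 + 400) - 392 = (2/25)*9*351 - 392 = 6318/25 - 392 = -3482/25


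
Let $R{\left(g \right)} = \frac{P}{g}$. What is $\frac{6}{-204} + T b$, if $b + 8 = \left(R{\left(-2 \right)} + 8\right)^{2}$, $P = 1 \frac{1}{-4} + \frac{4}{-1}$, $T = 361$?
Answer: $\frac{37122681}{1088} \approx 34120.0$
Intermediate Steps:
$P = - \frac{17}{4}$ ($P = 1 \left(- \frac{1}{4}\right) + 4 \left(-1\right) = - \frac{1}{4} - 4 = - \frac{17}{4} \approx -4.25$)
$R{\left(g \right)} = - \frac{17}{4 g}$
$b = \frac{6049}{64}$ ($b = -8 + \left(- \frac{17}{4 \left(-2\right)} + 8\right)^{2} = -8 + \left(\left(- \frac{17}{4}\right) \left(- \frac{1}{2}\right) + 8\right)^{2} = -8 + \left(\frac{17}{8} + 8\right)^{2} = -8 + \left(\frac{81}{8}\right)^{2} = -8 + \frac{6561}{64} = \frac{6049}{64} \approx 94.516$)
$\frac{6}{-204} + T b = \frac{6}{-204} + 361 \cdot \frac{6049}{64} = 6 \left(- \frac{1}{204}\right) + \frac{2183689}{64} = - \frac{1}{34} + \frac{2183689}{64} = \frac{37122681}{1088}$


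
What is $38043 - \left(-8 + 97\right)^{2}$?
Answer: $30122$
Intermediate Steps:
$38043 - \left(-8 + 97\right)^{2} = 38043 - 89^{2} = 38043 - 7921 = 30122$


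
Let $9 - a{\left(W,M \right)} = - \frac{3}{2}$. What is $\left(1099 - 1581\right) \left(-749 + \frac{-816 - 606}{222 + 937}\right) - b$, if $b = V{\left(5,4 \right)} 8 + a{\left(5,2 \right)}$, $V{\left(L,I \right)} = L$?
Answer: $\frac{838093473}{2318} \approx 3.6156 \cdot 10^{5}$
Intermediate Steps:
$a{\left(W,M \right)} = \frac{21}{2}$ ($a{\left(W,M \right)} = 9 - - \frac{3}{2} = 9 + \frac{3}{2} = \frac{21}{2}$)
$b = \frac{101}{2}$ ($b = 5 \cdot 8 + \frac{21}{2} = 40 + \frac{21}{2} = \frac{101}{2} \approx 50.5$)
$\left(1099 - 1581\right) \left(-749 + \frac{-816 - 606}{222 + 937}\right) - b = \left(1099 - 1581\right) \left(-749 + \frac{-816 - 606}{222 + 937}\right) - \frac{101}{2} = - 482 \left(-749 - \frac{1422}{1159}\right) - \frac{101}{2} = \left(-482\right) \left(- \frac{869513}{1159}\right) - \frac{101}{2} = \frac{419105266}{1159} - \frac{101}{2} = \frac{838093473}{2318}$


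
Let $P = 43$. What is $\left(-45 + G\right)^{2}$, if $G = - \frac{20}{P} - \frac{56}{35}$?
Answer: $\frac{102394161}{46225} \approx 2215.1$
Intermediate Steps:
$G = - \frac{444}{215}$ ($G = - \frac{20}{43} - \frac{56}{35} = \left(-20\right) \frac{1}{43} - \frac{8}{5} = - \frac{20}{43} - \frac{8}{5} = - \frac{444}{215} \approx -2.0651$)
$\left(-45 + G\right)^{2} = \left(-45 - \frac{444}{215}\right)^{2} = \left(- \frac{10119}{215}\right)^{2} = \frac{102394161}{46225}$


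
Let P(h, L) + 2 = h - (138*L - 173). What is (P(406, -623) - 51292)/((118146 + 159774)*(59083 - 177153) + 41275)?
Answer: -35259/32813973125 ≈ -1.0745e-6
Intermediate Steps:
P(h, L) = 171 + h - 138*L (P(h, L) = -2 + (h - (138*L - 173)) = -2 + (h - (-173 + 138*L)) = -2 + (h + (173 - 138*L)) = -2 + (173 + h - 138*L) = 171 + h - 138*L)
(P(406, -623) - 51292)/((118146 + 159774)*(59083 - 177153) + 41275) = ((171 + 406 - 138*(-623)) - 51292)/((118146 + 159774)*(59083 - 177153) + 41275) = ((171 + 406 + 85974) - 51292)/(277920*(-118070) + 41275) = (86551 - 51292)/(-32814014400 + 41275) = 35259/(-32813973125) = 35259*(-1/32813973125) = -35259/32813973125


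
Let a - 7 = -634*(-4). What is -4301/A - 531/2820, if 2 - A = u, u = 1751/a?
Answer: -89406841/27260 ≈ -3279.8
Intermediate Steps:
a = 2543 (a = 7 - 634*(-4) = 7 + 2536 = 2543)
u = 1751/2543 ≈ 0.68856
A = 3335/2543 (A = 2 - 1*1751/2543 = 2 - 1751/2543 = 3335/2543 ≈ 1.3114)
-4301/A - 531/2820 = -4301/3335/2543 - 531/2820 = -4301*2543/3335 - 531*1/2820 = -475541/145 - 177/940 = -89406841/27260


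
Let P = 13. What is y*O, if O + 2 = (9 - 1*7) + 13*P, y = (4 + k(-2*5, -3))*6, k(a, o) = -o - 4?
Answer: 3042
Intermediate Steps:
k(a, o) = -4 - o
y = 18 (y = (4 + (-4 - 1*(-3)))*6 = (4 + (-4 + 3))*6 = (4 - 1)*6 = 3*6 = 18)
O = 169 (O = -2 + ((9 - 1*7) + 13*13) = -2 + ((9 - 7) + 169) = -2 + (2 + 169) = -2 + 171 = 169)
y*O = 18*169 = 3042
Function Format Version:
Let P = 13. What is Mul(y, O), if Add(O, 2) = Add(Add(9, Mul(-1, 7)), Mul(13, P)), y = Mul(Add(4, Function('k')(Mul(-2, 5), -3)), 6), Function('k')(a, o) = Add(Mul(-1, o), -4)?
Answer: 3042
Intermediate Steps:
Function('k')(a, o) = Add(-4, Mul(-1, o))
y = 18 (y = Mul(Add(4, Add(-4, Mul(-1, -3))), 6) = Mul(Add(4, Add(-4, 3)), 6) = Mul(Add(4, -1), 6) = Mul(3, 6) = 18)
O = 169 (O = Add(-2, Add(Add(9, Mul(-1, 7)), Mul(13, 13))) = Add(-2, Add(Add(9, -7), 169)) = Add(-2, Add(2, 169)) = Add(-2, 171) = 169)
Mul(y, O) = Mul(18, 169) = 3042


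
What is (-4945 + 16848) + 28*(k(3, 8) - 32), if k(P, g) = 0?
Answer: 11007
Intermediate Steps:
(-4945 + 16848) + 28*(k(3, 8) - 32) = (-4945 + 16848) + 28*(0 - 32) = 11903 + 28*(-32) = 11903 - 896 = 11007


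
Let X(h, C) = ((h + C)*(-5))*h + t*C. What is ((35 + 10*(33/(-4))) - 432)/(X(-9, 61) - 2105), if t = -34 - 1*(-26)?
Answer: 959/506 ≈ 1.8953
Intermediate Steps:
t = -8 (t = -34 + 26 = -8)
X(h, C) = -8*C + h*(-5*C - 5*h) (X(h, C) = ((h + C)*(-5))*h - 8*C = ((C + h)*(-5))*h - 8*C = (-5*C - 5*h)*h - 8*C = h*(-5*C - 5*h) - 8*C = -8*C + h*(-5*C - 5*h))
((35 + 10*(33/(-4))) - 432)/(X(-9, 61) - 2105) = ((35 + 10*(33/(-4))) - 432)/((-8*61 - 5*(-9)**2 - 5*61*(-9)) - 2105) = ((35 + 10*(33*(-1/4))) - 432)/((-488 - 5*81 + 2745) - 2105) = ((35 + 10*(-33/4)) - 432)/((-488 - 405 + 2745) - 2105) = ((35 - 165/2) - 432)/(1852 - 2105) = (-95/2 - 432)/(-253) = -959/2*(-1/253) = 959/506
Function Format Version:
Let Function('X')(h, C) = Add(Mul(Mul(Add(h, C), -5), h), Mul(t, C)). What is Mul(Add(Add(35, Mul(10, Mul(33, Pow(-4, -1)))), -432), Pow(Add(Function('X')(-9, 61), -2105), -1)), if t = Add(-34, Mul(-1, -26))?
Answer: Rational(959, 506) ≈ 1.8953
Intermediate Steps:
t = -8 (t = Add(-34, 26) = -8)
Function('X')(h, C) = Add(Mul(-8, C), Mul(h, Add(Mul(-5, C), Mul(-5, h)))) (Function('X')(h, C) = Add(Mul(Mul(Add(h, C), -5), h), Mul(-8, C)) = Add(Mul(Mul(Add(C, h), -5), h), Mul(-8, C)) = Add(Mul(Add(Mul(-5, C), Mul(-5, h)), h), Mul(-8, C)) = Add(Mul(h, Add(Mul(-5, C), Mul(-5, h))), Mul(-8, C)) = Add(Mul(-8, C), Mul(h, Add(Mul(-5, C), Mul(-5, h)))))
Mul(Add(Add(35, Mul(10, Mul(33, Pow(-4, -1)))), -432), Pow(Add(Function('X')(-9, 61), -2105), -1)) = Mul(Add(Add(35, Mul(10, Mul(33, Pow(-4, -1)))), -432), Pow(Add(Add(Mul(-8, 61), Mul(-5, Pow(-9, 2)), Mul(-5, 61, -9)), -2105), -1)) = Mul(Add(Add(35, Mul(10, Mul(33, Rational(-1, 4)))), -432), Pow(Add(Add(-488, Mul(-5, 81), 2745), -2105), -1)) = Mul(Add(Add(35, Mul(10, Rational(-33, 4))), -432), Pow(Add(Add(-488, -405, 2745), -2105), -1)) = Mul(Add(Add(35, Rational(-165, 2)), -432), Pow(Add(1852, -2105), -1)) = Mul(Add(Rational(-95, 2), -432), Pow(-253, -1)) = Mul(Rational(-959, 2), Rational(-1, 253)) = Rational(959, 506)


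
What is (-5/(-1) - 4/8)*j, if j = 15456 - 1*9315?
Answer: 55269/2 ≈ 27635.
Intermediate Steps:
j = 6141 (j = 15456 - 9315 = 6141)
(-5/(-1) - 4/8)*j = (-5/(-1) - 4/8)*6141 = (-5*(-1) - 4*1/8)*6141 = (5 - 1/2)*6141 = (9/2)*6141 = 55269/2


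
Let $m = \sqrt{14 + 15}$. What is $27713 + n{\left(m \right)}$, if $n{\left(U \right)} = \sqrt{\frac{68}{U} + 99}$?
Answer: $27713 + \frac{\sqrt{83259 + 1972 \sqrt{29}}}{29} \approx 27724.0$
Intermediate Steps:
$m = \sqrt{29} \approx 5.3852$
$n{\left(U \right)} = \sqrt{99 + \frac{68}{U}}$
$27713 + n{\left(m \right)} = 27713 + \sqrt{99 + \frac{68}{\sqrt{29}}} = 27713 + \sqrt{99 + 68 \frac{\sqrt{29}}{29}} = 27713 + \sqrt{99 + \frac{68 \sqrt{29}}{29}}$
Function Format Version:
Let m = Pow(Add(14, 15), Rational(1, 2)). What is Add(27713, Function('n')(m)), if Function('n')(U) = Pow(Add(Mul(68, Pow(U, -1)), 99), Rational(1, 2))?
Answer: Add(27713, Mul(Rational(1, 29), Pow(Add(83259, Mul(1972, Pow(29, Rational(1, 2)))), Rational(1, 2)))) ≈ 27724.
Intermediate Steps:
m = Pow(29, Rational(1, 2)) ≈ 5.3852
Function('n')(U) = Pow(Add(99, Mul(68, Pow(U, -1))), Rational(1, 2))
Add(27713, Function('n')(m)) = Add(27713, Pow(Add(99, Mul(68, Pow(Pow(29, Rational(1, 2)), -1))), Rational(1, 2))) = Add(27713, Pow(Add(99, Mul(68, Mul(Rational(1, 29), Pow(29, Rational(1, 2))))), Rational(1, 2))) = Add(27713, Pow(Add(99, Mul(Rational(68, 29), Pow(29, Rational(1, 2)))), Rational(1, 2)))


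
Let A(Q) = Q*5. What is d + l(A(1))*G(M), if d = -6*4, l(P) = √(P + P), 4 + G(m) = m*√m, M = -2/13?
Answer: -24 - 2*√10*(338 + I*√26)/169 ≈ -36.649 - 0.19082*I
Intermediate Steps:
A(Q) = 5*Q
M = -2/13 (M = -2*1/13 = -2/13 ≈ -0.15385)
G(m) = -4 + m^(3/2) (G(m) = -4 + m*√m = -4 + m^(3/2))
l(P) = √2*√P (l(P) = √(2*P) = √2*√P)
d = -24
d + l(A(1))*G(M) = -24 + (√2*√(5*1))*(-4 + (-2/13)^(3/2)) = -24 + (√2*√5)*(-4 - 2*I*√26/169) = -24 + √10*(-4 - 2*I*√26/169)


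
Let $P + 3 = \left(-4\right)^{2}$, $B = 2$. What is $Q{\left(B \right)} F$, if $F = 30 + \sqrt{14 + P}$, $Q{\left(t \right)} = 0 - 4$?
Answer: $-120 - 12 \sqrt{3} \approx -140.78$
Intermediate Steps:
$P = 13$ ($P = -3 + \left(-4\right)^{2} = -3 + 16 = 13$)
$Q{\left(t \right)} = -4$ ($Q{\left(t \right)} = 0 - 4 = -4$)
$F = 30 + 3 \sqrt{3}$ ($F = 30 + \sqrt{14 + 13} = 30 + \sqrt{27} = 30 + 3 \sqrt{3} \approx 35.196$)
$Q{\left(B \right)} F = - 4 \left(30 + 3 \sqrt{3}\right) = -120 - 12 \sqrt{3}$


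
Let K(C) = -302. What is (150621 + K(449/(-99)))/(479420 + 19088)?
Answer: 150319/498508 ≈ 0.30154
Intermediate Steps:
(150621 + K(449/(-99)))/(479420 + 19088) = (150621 - 302)/(479420 + 19088) = 150319/498508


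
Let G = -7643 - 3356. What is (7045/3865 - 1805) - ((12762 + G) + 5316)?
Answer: -6865923/773 ≈ -8882.2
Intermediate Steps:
G = -10999
(7045/3865 - 1805) - ((12762 + G) + 5316) = (7045/3865 - 1805) - ((12762 - 10999) + 5316) = (7045*(1/3865) - 1805) - (1763 + 5316) = (1409/773 - 1805) - 1*7079 = -1393856/773 - 7079 = -6865923/773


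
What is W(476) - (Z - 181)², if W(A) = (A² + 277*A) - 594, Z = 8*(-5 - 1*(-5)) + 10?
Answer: 328593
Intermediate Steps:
Z = 10 (Z = 8*(-5 + 5) + 10 = 8*0 + 10 = 0 + 10 = 10)
W(A) = -594 + A² + 277*A
W(476) - (Z - 181)² = (-594 + 476² + 277*476) - (10 - 181)² = (-594 + 226576 + 131852) - 1*(-171)² = 357834 - 1*29241 = 357834 - 29241 = 328593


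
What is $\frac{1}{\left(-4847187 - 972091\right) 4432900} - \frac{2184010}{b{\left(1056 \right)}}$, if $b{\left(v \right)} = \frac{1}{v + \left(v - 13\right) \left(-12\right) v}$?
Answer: $\frac{744571543303653018550079999}{25796277446200} \approx 2.8864 \cdot 10^{13}$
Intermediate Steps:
$b{\left(v \right)} = \frac{1}{v + v \left(156 - 12 v\right)}$ ($b{\left(v \right)} = \frac{1}{v + \left(-13 + v\right) \left(-12\right) v} = \frac{1}{v + \left(156 - 12 v\right) v} = \frac{1}{v + v \left(156 - 12 v\right)}$)
$\frac{1}{\left(-4847187 - 972091\right) 4432900} - \frac{2184010}{b{\left(1056 \right)}} = \frac{1}{\left(-4847187 - 972091\right) 4432900} - \frac{2184010}{\left(-1\right) \frac{1}{1056} \frac{1}{-157 + 12 \cdot 1056}} = \frac{1}{-4847187 + \left(-2507287 + 1535196\right)} \frac{1}{4432900} - \frac{2184010}{\left(-1\right) \frac{1}{1056} \frac{1}{-157 + 12672}} = \frac{1}{-4847187 - 972091} \cdot \frac{1}{4432900} - \frac{2184010}{\left(-1\right) \frac{1}{1056} \cdot \frac{1}{12515}} = \frac{1}{-5819278} \cdot \frac{1}{4432900} - \frac{2184010}{\left(-1\right) \frac{1}{1056} \cdot \frac{1}{12515}} = \left(- \frac{1}{5819278}\right) \frac{1}{4432900} - \frac{2184010}{- \frac{1}{13215840}} = - \frac{1}{25796277446200} - -28863526718400 = - \frac{1}{25796277446200} + 28863526718400 = \frac{744571543303653018550079999}{25796277446200}$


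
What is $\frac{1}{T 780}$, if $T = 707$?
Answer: $\frac{1}{551460} \approx 1.8134 \cdot 10^{-6}$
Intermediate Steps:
$\frac{1}{T 780} = \frac{1}{707 \cdot 780} = \frac{1}{707} \cdot \frac{1}{780} = \frac{1}{551460}$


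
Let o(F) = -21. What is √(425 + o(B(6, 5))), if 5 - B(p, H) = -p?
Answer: 2*√101 ≈ 20.100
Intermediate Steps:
B(p, H) = 5 + p (B(p, H) = 5 - (-1)*p = 5 + p)
√(425 + o(B(6, 5))) = √(425 - 21) = √404 = 2*√101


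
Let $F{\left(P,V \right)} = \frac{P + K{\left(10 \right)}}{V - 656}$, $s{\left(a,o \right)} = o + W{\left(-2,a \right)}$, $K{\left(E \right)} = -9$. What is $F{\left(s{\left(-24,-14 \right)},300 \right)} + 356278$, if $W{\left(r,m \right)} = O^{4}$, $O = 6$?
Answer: $\frac{126833695}{356} \approx 3.5627 \cdot 10^{5}$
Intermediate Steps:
$W{\left(r,m \right)} = 1296$ ($W{\left(r,m \right)} = 6^{4} = 1296$)
$s{\left(a,o \right)} = 1296 + o$ ($s{\left(a,o \right)} = o + 1296 = 1296 + o$)
$F{\left(P,V \right)} = \frac{-9 + P}{-656 + V}$ ($F{\left(P,V \right)} = \frac{P - 9}{V - 656} = \frac{-9 + P}{-656 + V}$)
$F{\left(s{\left(-24,-14 \right)},300 \right)} + 356278 = \frac{-9 + \left(1296 - 14\right)}{-656 + 300} + 356278 = \frac{-9 + 1282}{-356} + 356278 = \left(- \frac{1}{356}\right) 1273 + 356278 = - \frac{1273}{356} + 356278 = \frac{126833695}{356}$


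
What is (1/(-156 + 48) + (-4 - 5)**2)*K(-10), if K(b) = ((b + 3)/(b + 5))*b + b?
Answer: -17494/9 ≈ -1943.8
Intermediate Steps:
K(b) = b + b*(3 + b)/(5 + b) (K(b) = ((3 + b)/(5 + b))*b + b = b*(3 + b)/(5 + b) + b = b + b*(3 + b)/(5 + b))
(1/(-156 + 48) + (-4 - 5)**2)*K(-10) = (1/(-156 + 48) + (-4 - 5)**2)*(2*(-10)*(4 - 10)/(5 - 10)) = (1/(-108) + (-9)**2)*(2*(-10)*(-6)/(-5)) = (-1/108 + 81)*(2*(-10)*(-1/5)*(-6)) = (8747/108)*(-24) = -17494/9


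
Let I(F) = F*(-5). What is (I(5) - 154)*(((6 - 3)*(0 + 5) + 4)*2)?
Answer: -6802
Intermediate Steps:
I(F) = -5*F
(I(5) - 154)*(((6 - 3)*(0 + 5) + 4)*2) = (-5*5 - 154)*(((6 - 3)*(0 + 5) + 4)*2) = (-25 - 154)*((3*5 + 4)*2) = -179*(15 + 4)*2 = -3401*2 = -179*38 = -6802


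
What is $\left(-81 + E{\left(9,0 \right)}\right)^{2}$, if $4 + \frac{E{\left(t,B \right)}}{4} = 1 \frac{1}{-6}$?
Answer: $\frac{85849}{9} \approx 9538.8$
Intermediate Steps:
$E{\left(t,B \right)} = - \frac{50}{3}$ ($E{\left(t,B \right)} = -16 + 4 \cdot 1 \frac{1}{-6} = -16 + 4 \cdot 1 \left(- \frac{1}{6}\right) = -16 + 4 \left(- \frac{1}{6}\right) = -16 - \frac{2}{3} = - \frac{50}{3}$)
$\left(-81 + E{\left(9,0 \right)}\right)^{2} = \left(-81 - \frac{50}{3}\right)^{2} = \left(- \frac{293}{3}\right)^{2} = \frac{85849}{9}$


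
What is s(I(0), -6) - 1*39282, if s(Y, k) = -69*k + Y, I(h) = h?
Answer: -38868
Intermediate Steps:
s(Y, k) = Y - 69*k
s(I(0), -6) - 1*39282 = (0 - 69*(-6)) - 1*39282 = (0 + 414) - 39282 = 414 - 39282 = -38868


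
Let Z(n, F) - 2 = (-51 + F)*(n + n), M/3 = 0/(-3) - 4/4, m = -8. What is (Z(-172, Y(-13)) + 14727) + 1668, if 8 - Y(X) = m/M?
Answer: 96319/3 ≈ 32106.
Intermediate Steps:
M = -3 (M = 3*(0/(-3) - 4/4) = 3*(0*(-⅓) - 4*¼) = 3*(0 - 1) = 3*(-1) = -3)
Y(X) = 16/3 (Y(X) = 8 - (-8)/(-3) = 8 - (-8)*(-1)/3 = 8 - 1*8/3 = 8 - 8/3 = 16/3)
Z(n, F) = 2 + 2*n*(-51 + F) (Z(n, F) = 2 + (-51 + F)*(n + n) = 2 + (-51 + F)*(2*n) = 2 + 2*n*(-51 + F))
(Z(-172, Y(-13)) + 14727) + 1668 = ((2 - 102*(-172) + 2*(16/3)*(-172)) + 14727) + 1668 = ((2 + 17544 - 5504/3) + 14727) + 1668 = (47134/3 + 14727) + 1668 = 91315/3 + 1668 = 96319/3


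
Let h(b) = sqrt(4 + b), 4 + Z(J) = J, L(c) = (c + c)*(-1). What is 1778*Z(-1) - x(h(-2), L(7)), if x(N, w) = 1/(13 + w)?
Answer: -8889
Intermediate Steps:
L(c) = -2*c (L(c) = (2*c)*(-1) = -2*c)
Z(J) = -4 + J
1778*Z(-1) - x(h(-2), L(7)) = 1778*(-4 - 1) - 1/(13 - 2*7) = 1778*(-5) - 1/(13 - 14) = -8890 - 1/(-1) = -8890 - 1*(-1) = -8890 + 1 = -8889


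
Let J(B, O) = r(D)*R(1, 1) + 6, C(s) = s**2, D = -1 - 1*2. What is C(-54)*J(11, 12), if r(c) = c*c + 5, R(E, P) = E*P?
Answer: 58320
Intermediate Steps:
D = -3 (D = -1 - 2 = -3)
r(c) = 5 + c**2 (r(c) = c**2 + 5 = 5 + c**2)
J(B, O) = 20 (J(B, O) = (5 + (-3)**2)*(1*1) + 6 = (5 + 9)*1 + 6 = 14*1 + 6 = 14 + 6 = 20)
C(-54)*J(11, 12) = (-54)**2*20 = 2916*20 = 58320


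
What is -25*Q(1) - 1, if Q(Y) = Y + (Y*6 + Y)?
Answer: -201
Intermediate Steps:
Q(Y) = 8*Y (Q(Y) = Y + (6*Y + Y) = Y + 7*Y = 8*Y)
-25*Q(1) - 1 = -200 - 1 = -201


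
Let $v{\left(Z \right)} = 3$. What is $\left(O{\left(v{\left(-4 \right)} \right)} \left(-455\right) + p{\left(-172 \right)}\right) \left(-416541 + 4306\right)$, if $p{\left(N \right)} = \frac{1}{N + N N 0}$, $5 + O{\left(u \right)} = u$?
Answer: $- \frac{64522609965}{172} \approx -3.7513 \cdot 10^{8}$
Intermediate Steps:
$O{\left(u \right)} = -5 + u$
$p{\left(N \right)} = \frac{1}{N}$ ($p{\left(N \right)} = \frac{1}{N + N^{2} \cdot 0} = \frac{1}{N + 0} = \frac{1}{N}$)
$\left(O{\left(v{\left(-4 \right)} \right)} \left(-455\right) + p{\left(-172 \right)}\right) \left(-416541 + 4306\right) = \left(\left(-5 + 3\right) \left(-455\right) + \frac{1}{-172}\right) \left(-416541 + 4306\right) = \left(\left(-2\right) \left(-455\right) - \frac{1}{172}\right) \left(-412235\right) = \left(910 - \frac{1}{172}\right) \left(-412235\right) = \frac{156519}{172} \left(-412235\right) = - \frac{64522609965}{172}$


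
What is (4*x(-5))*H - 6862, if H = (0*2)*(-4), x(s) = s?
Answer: -6862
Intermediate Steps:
H = 0 (H = 0*(-4) = 0)
(4*x(-5))*H - 6862 = (4*(-5))*0 - 6862 = -20*0 - 6862 = 0 - 6862 = -6862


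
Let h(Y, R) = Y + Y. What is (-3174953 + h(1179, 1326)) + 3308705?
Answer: 136110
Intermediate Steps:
h(Y, R) = 2*Y
(-3174953 + h(1179, 1326)) + 3308705 = (-3174953 + 2*1179) + 3308705 = (-3174953 + 2358) + 3308705 = -3172595 + 3308705 = 136110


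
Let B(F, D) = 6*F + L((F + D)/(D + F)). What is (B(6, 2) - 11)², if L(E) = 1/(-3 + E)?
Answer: 2401/4 ≈ 600.25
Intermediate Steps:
B(F, D) = -½ + 6*F (B(F, D) = 6*F + 1/(-3 + (F + D)/(D + F)) = 6*F + 1/(-3 + (D + F)/(D + F)) = 6*F + 1/(-3 + 1) = 6*F + 1/(-2) = 6*F - ½ = -½ + 6*F)
(B(6, 2) - 11)² = ((-½ + 6*6) - 11)² = ((-½ + 36) - 11)² = (71/2 - 11)² = (49/2)² = 2401/4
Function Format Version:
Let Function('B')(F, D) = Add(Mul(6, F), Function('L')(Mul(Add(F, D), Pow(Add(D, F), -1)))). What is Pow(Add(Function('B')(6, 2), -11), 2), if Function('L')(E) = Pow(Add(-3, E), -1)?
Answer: Rational(2401, 4) ≈ 600.25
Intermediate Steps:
Function('B')(F, D) = Add(Rational(-1, 2), Mul(6, F)) (Function('B')(F, D) = Add(Mul(6, F), Pow(Add(-3, Mul(Add(F, D), Pow(Add(D, F), -1))), -1)) = Add(Mul(6, F), Pow(Add(-3, Mul(Add(D, F), Pow(Add(D, F), -1))), -1)) = Add(Mul(6, F), Pow(Add(-3, 1), -1)) = Add(Mul(6, F), Pow(-2, -1)) = Add(Mul(6, F), Rational(-1, 2)) = Add(Rational(-1, 2), Mul(6, F)))
Pow(Add(Function('B')(6, 2), -11), 2) = Pow(Add(Add(Rational(-1, 2), Mul(6, 6)), -11), 2) = Pow(Add(Add(Rational(-1, 2), 36), -11), 2) = Pow(Add(Rational(71, 2), -11), 2) = Pow(Rational(49, 2), 2) = Rational(2401, 4)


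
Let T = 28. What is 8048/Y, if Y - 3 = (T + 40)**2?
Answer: 8048/4627 ≈ 1.7394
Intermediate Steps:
Y = 4627 (Y = 3 + (28 + 40)**2 = 3 + 68**2 = 3 + 4624 = 4627)
8048/Y = 8048/4627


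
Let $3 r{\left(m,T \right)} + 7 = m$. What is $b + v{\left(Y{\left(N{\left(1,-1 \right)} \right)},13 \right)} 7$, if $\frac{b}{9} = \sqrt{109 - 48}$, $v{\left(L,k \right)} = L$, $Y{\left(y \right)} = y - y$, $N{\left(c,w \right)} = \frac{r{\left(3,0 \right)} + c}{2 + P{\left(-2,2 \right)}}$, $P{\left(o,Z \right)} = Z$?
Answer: $9 \sqrt{61} \approx 70.292$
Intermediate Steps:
$r{\left(m,T \right)} = - \frac{7}{3} + \frac{m}{3}$
$N{\left(c,w \right)} = - \frac{1}{3} + \frac{c}{4}$ ($N{\left(c,w \right)} = \frac{\left(- \frac{7}{3} + \frac{1}{3} \cdot 3\right) + c}{2 + 2} = \frac{\left(- \frac{7}{3} + 1\right) + c}{4} = \left(- \frac{4}{3} + c\right) \frac{1}{4} = - \frac{1}{3} + \frac{c}{4}$)
$Y{\left(y \right)} = 0$
$b = 9 \sqrt{61}$ ($b = 9 \sqrt{109 - 48} = 9 \sqrt{61} \approx 70.292$)
$b + v{\left(Y{\left(N{\left(1,-1 \right)} \right)},13 \right)} 7 = 9 \sqrt{61} + 0 \cdot 7 = 9 \sqrt{61} + 0 = 9 \sqrt{61}$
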